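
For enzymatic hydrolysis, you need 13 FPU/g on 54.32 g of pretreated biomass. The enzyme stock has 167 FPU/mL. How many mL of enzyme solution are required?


V = dosage * m_sub / activity
V = 13 * 54.32 / 167
V = 4.2285 mL

4.2285 mL


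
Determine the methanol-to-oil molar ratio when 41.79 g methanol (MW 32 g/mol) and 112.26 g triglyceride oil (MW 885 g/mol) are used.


Molar ratio = n_MeOH / n_oil = (MeOH/32) / (oil/885) = (MeOH * 885) / (32 * oil)
= (41.79 * 885) / (32 * 112.26)
= 10.2953

10.2953


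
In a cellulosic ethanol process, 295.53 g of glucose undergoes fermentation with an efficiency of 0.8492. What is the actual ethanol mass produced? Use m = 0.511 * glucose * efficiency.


Actual ethanol: m = 0.511 * 295.53 * 0.8492
m = 128.2426 g

128.2426 g


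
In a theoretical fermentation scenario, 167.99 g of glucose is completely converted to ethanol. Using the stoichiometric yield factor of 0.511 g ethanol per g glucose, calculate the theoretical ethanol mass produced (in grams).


Theoretical ethanol yield: m_EtOH = 0.511 * m_glucose
m_EtOH = 0.511 * 167.99 = 85.8429 g

85.8429 g


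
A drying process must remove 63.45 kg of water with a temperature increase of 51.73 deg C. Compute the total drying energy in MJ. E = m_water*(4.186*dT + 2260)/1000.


E = m_water * (4.186 * dT + 2260) / 1000
= 63.45 * (4.186 * 51.73 + 2260) / 1000
= 157.1366 MJ

157.1366 MJ


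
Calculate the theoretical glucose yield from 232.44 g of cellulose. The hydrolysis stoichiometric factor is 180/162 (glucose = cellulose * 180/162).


glucose = cellulose * 180/162
= 232.44 * 180/162
= 258.2667 g

258.2667 g


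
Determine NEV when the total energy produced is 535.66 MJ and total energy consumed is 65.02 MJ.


NEV = E_out - E_in
= 535.66 - 65.02
= 470.6400 MJ

470.6400 MJ


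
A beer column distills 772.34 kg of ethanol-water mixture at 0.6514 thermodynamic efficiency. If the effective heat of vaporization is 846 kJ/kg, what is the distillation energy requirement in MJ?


E = m * 846 / (eta * 1000)
= 772.34 * 846 / (0.6514 * 1000)
= 1003.0698 MJ

1003.0698 MJ


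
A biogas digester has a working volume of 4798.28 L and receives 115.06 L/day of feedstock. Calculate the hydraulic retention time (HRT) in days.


HRT = V / Q
= 4798.28 / 115.06
= 41.7024 days

41.7024 days


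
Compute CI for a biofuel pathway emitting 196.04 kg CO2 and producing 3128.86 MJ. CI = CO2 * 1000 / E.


CI = CO2 * 1000 / E
= 196.04 * 1000 / 3128.86
= 62.6554 g CO2/MJ

62.6554 g CO2/MJ


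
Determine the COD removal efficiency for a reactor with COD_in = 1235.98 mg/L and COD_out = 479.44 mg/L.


eta = (COD_in - COD_out) / COD_in * 100
= (1235.98 - 479.44) / 1235.98 * 100
= 61.2097%

61.2097%


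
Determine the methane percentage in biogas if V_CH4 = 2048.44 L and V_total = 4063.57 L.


CH4% = V_CH4 / V_total * 100
= 2048.44 / 4063.57 * 100
= 50.4099%

50.4099%


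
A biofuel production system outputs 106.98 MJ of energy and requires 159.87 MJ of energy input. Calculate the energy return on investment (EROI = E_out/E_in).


EROI = E_out / E_in
= 106.98 / 159.87
= 0.6692

0.6692


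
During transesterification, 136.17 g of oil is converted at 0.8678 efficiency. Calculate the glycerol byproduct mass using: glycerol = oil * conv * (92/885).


glycerol = oil * conv * (92/885)
= 136.17 * 0.8678 * 92 / 885
= 12.2842 g

12.2842 g


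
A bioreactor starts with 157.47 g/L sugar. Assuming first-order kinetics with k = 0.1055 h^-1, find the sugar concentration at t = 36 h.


S = S0 * exp(-k * t)
S = 157.47 * exp(-0.1055 * 36)
S = 3.5298 g/L

3.5298 g/L


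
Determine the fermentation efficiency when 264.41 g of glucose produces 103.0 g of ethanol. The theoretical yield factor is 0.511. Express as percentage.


Fermentation efficiency = (actual / (0.511 * glucose)) * 100
= (103.0 / (0.511 * 264.41)) * 100
= 76.2322%

76.2322%


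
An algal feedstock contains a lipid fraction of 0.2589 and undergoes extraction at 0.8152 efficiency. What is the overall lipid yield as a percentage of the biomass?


Y = lipid_content * extraction_eff * 100
= 0.2589 * 0.8152 * 100
= 21.1055%

21.1055%


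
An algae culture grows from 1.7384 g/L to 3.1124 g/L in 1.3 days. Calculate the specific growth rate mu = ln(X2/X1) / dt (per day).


mu = ln(X2/X1) / dt
= ln(3.1124/1.7384) / 1.3
= 0.4480 per day

0.4480 per day


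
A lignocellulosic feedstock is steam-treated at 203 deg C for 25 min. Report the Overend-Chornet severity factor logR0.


logR0 = log10(t * exp((T - 100) / 14.75))
= log10(25 * exp((203 - 100) / 14.75))
= 4.4306

4.4306


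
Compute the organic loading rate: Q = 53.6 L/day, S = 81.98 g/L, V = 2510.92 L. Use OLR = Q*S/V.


OLR = Q * S / V
= 53.6 * 81.98 / 2510.92
= 1.7500 g/L/day

1.7500 g/L/day


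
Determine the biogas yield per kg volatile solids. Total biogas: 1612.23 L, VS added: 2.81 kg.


Y = V / VS
= 1612.23 / 2.81
= 573.7473 L/kg VS

573.7473 L/kg VS


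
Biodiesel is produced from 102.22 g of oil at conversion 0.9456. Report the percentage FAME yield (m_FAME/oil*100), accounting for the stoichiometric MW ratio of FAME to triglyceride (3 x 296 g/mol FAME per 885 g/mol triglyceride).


m_FAME = oil * conv * (3 * 296 / 885) = oil * conv * (888/885)
= 102.22 * 0.9456 * 888 / 885
= 96.9869 g
Y = m_FAME / oil * 100 = conv * (888/885) * 100
= 0.9456 * 888 / 885 * 100
= 94.88%

94.88%


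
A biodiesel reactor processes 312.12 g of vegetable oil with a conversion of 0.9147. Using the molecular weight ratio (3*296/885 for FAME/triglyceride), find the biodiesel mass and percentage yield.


m_FAME = oil * conv * (3 * 296 / 885) = oil * conv * (888/885)
= 312.12 * 0.9147 * 888 / 885
= 286.4639 g
Y = m_FAME / oil * 100 = conv * (888/885) * 100
= 0.9147 * 888 / 885 * 100
= 91.78%

286.4639 g FAME; Y = 91.78%


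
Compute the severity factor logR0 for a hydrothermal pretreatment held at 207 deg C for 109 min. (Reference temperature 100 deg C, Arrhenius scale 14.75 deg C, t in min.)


logR0 = log10(t * exp((T - 100) / 14.75))
= log10(109 * exp((207 - 100) / 14.75))
= 5.1879

5.1879


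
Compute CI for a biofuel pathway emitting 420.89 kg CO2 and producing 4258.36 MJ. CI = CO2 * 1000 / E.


CI = CO2 * 1000 / E
= 420.89 * 1000 / 4258.36
= 98.8385 g CO2/MJ

98.8385 g CO2/MJ


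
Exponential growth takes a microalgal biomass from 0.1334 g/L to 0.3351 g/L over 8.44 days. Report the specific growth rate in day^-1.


mu = ln(X2/X1) / dt
= ln(0.3351/0.1334) / 8.44
= 0.1091 per day

0.1091 per day


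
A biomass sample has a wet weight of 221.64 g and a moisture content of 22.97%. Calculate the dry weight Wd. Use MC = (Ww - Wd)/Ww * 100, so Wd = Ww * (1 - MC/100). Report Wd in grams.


Wd = Ww * (1 - MC/100)
= 221.64 * (1 - 22.97/100)
= 170.7293 g

170.7293 g


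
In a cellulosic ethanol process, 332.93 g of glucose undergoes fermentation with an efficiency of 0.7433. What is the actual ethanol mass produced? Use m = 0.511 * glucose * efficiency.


Actual ethanol: m = 0.511 * 332.93 * 0.7433
m = 126.4556 g

126.4556 g


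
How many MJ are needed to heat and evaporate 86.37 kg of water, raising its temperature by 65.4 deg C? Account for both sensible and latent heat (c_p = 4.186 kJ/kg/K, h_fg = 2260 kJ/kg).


E = m_water * (4.186 * dT + 2260) / 1000
= 86.37 * (4.186 * 65.4 + 2260) / 1000
= 218.8412 MJ

218.8412 MJ


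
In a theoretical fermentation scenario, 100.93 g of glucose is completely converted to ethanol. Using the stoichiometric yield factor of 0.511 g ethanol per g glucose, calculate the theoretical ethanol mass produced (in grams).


Theoretical ethanol yield: m_EtOH = 0.511 * m_glucose
m_EtOH = 0.511 * 100.93 = 51.5752 g

51.5752 g


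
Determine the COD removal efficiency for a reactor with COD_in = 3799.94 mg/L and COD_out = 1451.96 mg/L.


eta = (COD_in - COD_out) / COD_in * 100
= (3799.94 - 1451.96) / 3799.94 * 100
= 61.7899%

61.7899%


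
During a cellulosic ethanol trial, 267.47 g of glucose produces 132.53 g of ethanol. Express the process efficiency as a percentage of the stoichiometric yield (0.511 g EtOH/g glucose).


Fermentation efficiency = (actual / (0.511 * glucose)) * 100
= (132.53 / (0.511 * 267.47)) * 100
= 96.9657%

96.9657%


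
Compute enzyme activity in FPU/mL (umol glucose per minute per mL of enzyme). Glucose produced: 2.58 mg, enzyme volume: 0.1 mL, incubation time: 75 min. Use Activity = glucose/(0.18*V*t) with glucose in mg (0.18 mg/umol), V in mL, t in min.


Activity = glucose_mg / (0.18 mg/umol * V_mL * t_min)
= 2.58 / (0.18 * 0.1 * 75)
= 1.9111 FPU/mL

1.9111 FPU/mL


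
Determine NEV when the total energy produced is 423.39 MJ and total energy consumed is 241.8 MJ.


NEV = E_out - E_in
= 423.39 - 241.8
= 181.5900 MJ

181.5900 MJ


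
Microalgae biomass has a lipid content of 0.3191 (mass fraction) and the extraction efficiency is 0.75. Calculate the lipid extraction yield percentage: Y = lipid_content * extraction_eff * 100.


Y = lipid_content * extraction_eff * 100
= 0.3191 * 0.75 * 100
= 23.9325%

23.9325%


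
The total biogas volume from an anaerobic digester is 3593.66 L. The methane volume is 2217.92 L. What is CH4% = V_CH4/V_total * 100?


CH4% = V_CH4 / V_total * 100
= 2217.92 / 3593.66 * 100
= 61.7176%

61.7176%


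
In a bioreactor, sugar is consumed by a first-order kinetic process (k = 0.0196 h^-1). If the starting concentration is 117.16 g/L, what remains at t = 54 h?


S = S0 * exp(-k * t)
S = 117.16 * exp(-0.0196 * 54)
S = 40.6558 g/L

40.6558 g/L


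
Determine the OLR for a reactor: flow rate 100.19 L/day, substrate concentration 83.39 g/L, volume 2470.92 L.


OLR = Q * S / V
= 100.19 * 83.39 / 2470.92
= 3.3813 g/L/day

3.3813 g/L/day


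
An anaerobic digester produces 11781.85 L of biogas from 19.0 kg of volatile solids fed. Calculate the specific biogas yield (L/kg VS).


Y = V / VS
= 11781.85 / 19.0
= 620.0974 L/kg VS

620.0974 L/kg VS


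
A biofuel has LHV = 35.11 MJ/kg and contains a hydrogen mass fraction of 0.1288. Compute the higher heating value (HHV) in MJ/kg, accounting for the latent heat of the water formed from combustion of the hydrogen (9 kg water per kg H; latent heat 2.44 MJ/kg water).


HHV = LHV + H_frac * 9 * 2.44
= 35.11 + 0.1288 * 9 * 2.44
= 37.9384 MJ/kg

37.9384 MJ/kg


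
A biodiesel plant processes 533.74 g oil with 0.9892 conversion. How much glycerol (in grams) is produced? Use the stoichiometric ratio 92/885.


glycerol = oil * conv * (92/885)
= 533.74 * 0.9892 * 92 / 885
= 54.8856 g

54.8856 g


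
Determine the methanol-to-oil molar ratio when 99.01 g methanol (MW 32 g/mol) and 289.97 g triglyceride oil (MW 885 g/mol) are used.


Molar ratio = n_MeOH / n_oil = (MeOH/32) / (oil/885) = (MeOH * 885) / (32 * oil)
= (99.01 * 885) / (32 * 289.97)
= 9.4432

9.4432


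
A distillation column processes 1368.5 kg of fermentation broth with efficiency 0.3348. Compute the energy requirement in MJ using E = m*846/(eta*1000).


E = m * 846 / (eta * 1000)
= 1368.5 * 846 / (0.3348 * 1000)
= 3458.0376 MJ

3458.0376 MJ


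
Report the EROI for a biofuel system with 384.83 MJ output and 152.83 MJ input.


EROI = E_out / E_in
= 384.83 / 152.83
= 2.5180

2.5180


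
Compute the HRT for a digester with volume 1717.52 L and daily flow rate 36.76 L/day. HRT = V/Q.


HRT = V / Q
= 1717.52 / 36.76
= 46.7225 days

46.7225 days


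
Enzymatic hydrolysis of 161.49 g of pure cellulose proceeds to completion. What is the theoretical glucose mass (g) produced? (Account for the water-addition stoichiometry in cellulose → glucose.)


glucose = cellulose * 180/162
= 161.49 * 180/162
= 179.4333 g

179.4333 g


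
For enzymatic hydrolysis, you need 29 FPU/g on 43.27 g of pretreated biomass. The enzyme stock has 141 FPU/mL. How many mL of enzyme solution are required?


V = dosage * m_sub / activity
V = 29 * 43.27 / 141
V = 8.8995 mL

8.8995 mL


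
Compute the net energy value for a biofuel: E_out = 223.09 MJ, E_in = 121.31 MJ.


NEV = E_out - E_in
= 223.09 - 121.31
= 101.7800 MJ

101.7800 MJ


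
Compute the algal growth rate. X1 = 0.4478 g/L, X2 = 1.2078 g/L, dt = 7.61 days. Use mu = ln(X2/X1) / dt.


mu = ln(X2/X1) / dt
= ln(1.2078/0.4478) / 7.61
= 0.1304 per day

0.1304 per day


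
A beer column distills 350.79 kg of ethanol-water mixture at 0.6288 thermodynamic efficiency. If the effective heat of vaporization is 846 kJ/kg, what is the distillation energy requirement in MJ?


E = m * 846 / (eta * 1000)
= 350.79 * 846 / (0.6288 * 1000)
= 471.9598 MJ

471.9598 MJ


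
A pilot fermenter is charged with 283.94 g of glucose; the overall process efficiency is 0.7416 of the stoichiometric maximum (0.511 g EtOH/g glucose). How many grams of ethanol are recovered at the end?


Actual ethanol: m = 0.511 * 283.94 * 0.7416
m = 107.6012 g

107.6012 g


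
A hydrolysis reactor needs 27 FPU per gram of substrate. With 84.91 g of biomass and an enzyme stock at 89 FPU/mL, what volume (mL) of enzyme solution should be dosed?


V = dosage * m_sub / activity
V = 27 * 84.91 / 89
V = 25.7592 mL

25.7592 mL


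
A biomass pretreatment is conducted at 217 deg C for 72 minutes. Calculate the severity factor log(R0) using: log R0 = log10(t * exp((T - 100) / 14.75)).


logR0 = log10(t * exp((T - 100) / 14.75))
= log10(72 * exp((217 - 100) / 14.75))
= 5.3022

5.3022


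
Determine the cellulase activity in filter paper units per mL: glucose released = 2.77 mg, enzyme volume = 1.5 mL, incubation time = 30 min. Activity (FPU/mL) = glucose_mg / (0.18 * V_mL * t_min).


Activity = glucose_mg / (0.18 mg/umol * V_mL * t_min)
= 2.77 / (0.18 * 1.5 * 30)
= 0.3420 FPU/mL

0.3420 FPU/mL


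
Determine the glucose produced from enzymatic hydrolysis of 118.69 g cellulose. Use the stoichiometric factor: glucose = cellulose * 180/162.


glucose = cellulose * 180/162
= 118.69 * 180/162
= 131.8778 g

131.8778 g


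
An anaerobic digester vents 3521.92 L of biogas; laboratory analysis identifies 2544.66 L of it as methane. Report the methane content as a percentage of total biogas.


CH4% = V_CH4 / V_total * 100
= 2544.66 / 3521.92 * 100
= 72.2521%

72.2521%


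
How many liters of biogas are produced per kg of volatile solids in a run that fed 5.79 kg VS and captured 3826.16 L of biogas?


Y = V / VS
= 3826.16 / 5.79
= 660.8221 L/kg VS

660.8221 L/kg VS


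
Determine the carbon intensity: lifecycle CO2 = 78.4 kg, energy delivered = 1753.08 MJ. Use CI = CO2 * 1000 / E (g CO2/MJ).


CI = CO2 * 1000 / E
= 78.4 * 1000 / 1753.08
= 44.7213 g CO2/MJ

44.7213 g CO2/MJ


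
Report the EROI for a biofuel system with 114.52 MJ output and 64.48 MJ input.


EROI = E_out / E_in
= 114.52 / 64.48
= 1.7761

1.7761


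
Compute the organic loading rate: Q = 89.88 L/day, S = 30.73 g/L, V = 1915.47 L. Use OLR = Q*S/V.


OLR = Q * S / V
= 89.88 * 30.73 / 1915.47
= 1.4420 g/L/day

1.4420 g/L/day


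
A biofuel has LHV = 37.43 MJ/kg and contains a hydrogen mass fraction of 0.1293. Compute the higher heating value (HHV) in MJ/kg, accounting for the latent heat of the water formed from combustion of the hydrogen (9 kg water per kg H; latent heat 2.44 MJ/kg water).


HHV = LHV + H_frac * 9 * 2.44
= 37.43 + 0.1293 * 9 * 2.44
= 40.2694 MJ/kg

40.2694 MJ/kg


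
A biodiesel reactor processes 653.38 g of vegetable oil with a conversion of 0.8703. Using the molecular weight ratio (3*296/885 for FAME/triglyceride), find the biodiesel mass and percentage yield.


m_FAME = oil * conv * (3 * 296 / 885) = oil * conv * (888/885)
= 653.38 * 0.8703 * 888 / 885
= 570.5642 g
Y = m_FAME / oil * 100 = conv * (888/885) * 100
= 0.8703 * 888 / 885 * 100
= 87.33%

570.5642 g FAME; Y = 87.33%


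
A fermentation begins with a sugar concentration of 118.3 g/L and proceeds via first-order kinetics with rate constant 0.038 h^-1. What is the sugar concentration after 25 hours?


S = S0 * exp(-k * t)
S = 118.3 * exp(-0.038 * 25)
S = 45.7515 g/L

45.7515 g/L


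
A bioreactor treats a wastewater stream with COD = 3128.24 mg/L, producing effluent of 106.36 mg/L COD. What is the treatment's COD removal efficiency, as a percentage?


eta = (COD_in - COD_out) / COD_in * 100
= (3128.24 - 106.36) / 3128.24 * 100
= 96.6000%

96.6000%


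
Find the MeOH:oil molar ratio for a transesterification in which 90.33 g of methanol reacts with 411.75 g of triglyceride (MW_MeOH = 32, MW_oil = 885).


Molar ratio = n_MeOH / n_oil = (MeOH/32) / (oil/885) = (MeOH * 885) / (32 * oil)
= (90.33 * 885) / (32 * 411.75)
= 6.0672

6.0672


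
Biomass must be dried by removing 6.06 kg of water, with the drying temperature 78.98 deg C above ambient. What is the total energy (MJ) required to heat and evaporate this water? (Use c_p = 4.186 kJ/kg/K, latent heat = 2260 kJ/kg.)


E = m_water * (4.186 * dT + 2260) / 1000
= 6.06 * (4.186 * 78.98 + 2260) / 1000
= 15.6991 MJ

15.6991 MJ


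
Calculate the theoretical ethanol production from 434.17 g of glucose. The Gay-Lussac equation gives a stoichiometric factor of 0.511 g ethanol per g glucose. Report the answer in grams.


Theoretical ethanol yield: m_EtOH = 0.511 * m_glucose
m_EtOH = 0.511 * 434.17 = 221.8609 g

221.8609 g


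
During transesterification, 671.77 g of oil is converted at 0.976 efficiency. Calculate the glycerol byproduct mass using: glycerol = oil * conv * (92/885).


glycerol = oil * conv * (92/885)
= 671.77 * 0.976 * 92 / 885
= 68.1577 g

68.1577 g


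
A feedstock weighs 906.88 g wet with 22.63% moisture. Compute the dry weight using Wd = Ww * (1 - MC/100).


Wd = Ww * (1 - MC/100)
= 906.88 * (1 - 22.63/100)
= 701.6531 g

701.6531 g


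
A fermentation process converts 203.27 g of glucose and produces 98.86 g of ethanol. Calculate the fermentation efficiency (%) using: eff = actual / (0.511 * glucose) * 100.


Fermentation efficiency = (actual / (0.511 * glucose)) * 100
= (98.86 / (0.511 * 203.27)) * 100
= 95.1758%

95.1758%


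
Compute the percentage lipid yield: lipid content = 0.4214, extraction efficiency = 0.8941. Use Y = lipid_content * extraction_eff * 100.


Y = lipid_content * extraction_eff * 100
= 0.4214 * 0.8941 * 100
= 37.6774%

37.6774%


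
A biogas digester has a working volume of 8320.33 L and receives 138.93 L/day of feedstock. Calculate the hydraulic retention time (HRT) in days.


HRT = V / Q
= 8320.33 / 138.93
= 59.8886 days

59.8886 days


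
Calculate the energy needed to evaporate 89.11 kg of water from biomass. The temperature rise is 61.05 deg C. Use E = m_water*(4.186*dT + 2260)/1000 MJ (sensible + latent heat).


E = m_water * (4.186 * dT + 2260) / 1000
= 89.11 * (4.186 * 61.05 + 2260) / 1000
= 224.1611 MJ

224.1611 MJ


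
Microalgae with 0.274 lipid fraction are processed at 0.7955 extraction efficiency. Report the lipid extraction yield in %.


Y = lipid_content * extraction_eff * 100
= 0.274 * 0.7955 * 100
= 21.7967%

21.7967%


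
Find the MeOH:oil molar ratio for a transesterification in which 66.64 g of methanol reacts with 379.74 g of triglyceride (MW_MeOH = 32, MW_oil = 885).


Molar ratio = n_MeOH / n_oil = (MeOH/32) / (oil/885) = (MeOH * 885) / (32 * oil)
= (66.64 * 885) / (32 * 379.74)
= 4.8534

4.8534


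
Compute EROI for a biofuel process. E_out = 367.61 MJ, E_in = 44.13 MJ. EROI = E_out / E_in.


EROI = E_out / E_in
= 367.61 / 44.13
= 8.3302

8.3302


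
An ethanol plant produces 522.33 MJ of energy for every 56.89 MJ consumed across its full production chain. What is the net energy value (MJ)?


NEV = E_out - E_in
= 522.33 - 56.89
= 465.4400 MJ

465.4400 MJ


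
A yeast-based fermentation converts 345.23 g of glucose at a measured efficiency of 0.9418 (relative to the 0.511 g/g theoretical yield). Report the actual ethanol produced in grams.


Actual ethanol: m = 0.511 * 345.23 * 0.9418
m = 166.1453 g

166.1453 g


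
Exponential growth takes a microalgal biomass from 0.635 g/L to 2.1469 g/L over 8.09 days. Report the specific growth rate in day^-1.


mu = ln(X2/X1) / dt
= ln(2.1469/0.635) / 8.09
= 0.1506 per day

0.1506 per day


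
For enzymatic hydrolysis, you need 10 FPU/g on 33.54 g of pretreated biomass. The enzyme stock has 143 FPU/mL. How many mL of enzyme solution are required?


V = dosage * m_sub / activity
V = 10 * 33.54 / 143
V = 2.3455 mL

2.3455 mL


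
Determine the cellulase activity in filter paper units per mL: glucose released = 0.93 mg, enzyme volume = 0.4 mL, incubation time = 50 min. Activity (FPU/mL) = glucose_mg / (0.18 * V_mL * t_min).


Activity = glucose_mg / (0.18 mg/umol * V_mL * t_min)
= 0.93 / (0.18 * 0.4 * 50)
= 0.2583 FPU/mL

0.2583 FPU/mL


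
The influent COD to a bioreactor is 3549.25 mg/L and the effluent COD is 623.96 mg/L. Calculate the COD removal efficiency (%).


eta = (COD_in - COD_out) / COD_in * 100
= (3549.25 - 623.96) / 3549.25 * 100
= 82.4199%

82.4199%


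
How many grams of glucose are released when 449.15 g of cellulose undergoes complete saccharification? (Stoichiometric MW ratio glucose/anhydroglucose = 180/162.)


glucose = cellulose * 180/162
= 449.15 * 180/162
= 499.0556 g

499.0556 g


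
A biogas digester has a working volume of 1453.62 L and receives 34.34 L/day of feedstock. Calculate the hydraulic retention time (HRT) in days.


HRT = V / Q
= 1453.62 / 34.34
= 42.3302 days

42.3302 days


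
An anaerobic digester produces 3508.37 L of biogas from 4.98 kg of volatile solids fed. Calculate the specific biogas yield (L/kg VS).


Y = V / VS
= 3508.37 / 4.98
= 704.4920 L/kg VS

704.4920 L/kg VS


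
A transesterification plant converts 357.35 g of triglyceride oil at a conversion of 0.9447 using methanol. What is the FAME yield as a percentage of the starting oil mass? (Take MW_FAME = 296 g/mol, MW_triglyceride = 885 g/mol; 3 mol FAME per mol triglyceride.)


m_FAME = oil * conv * (3 * 296 / 885) = oil * conv * (888/885)
= 357.35 * 0.9447 * 888 / 885
= 338.7329 g
Y = m_FAME / oil * 100 = conv * (888/885) * 100
= 0.9447 * 888 / 885 * 100
= 94.79%

94.79%


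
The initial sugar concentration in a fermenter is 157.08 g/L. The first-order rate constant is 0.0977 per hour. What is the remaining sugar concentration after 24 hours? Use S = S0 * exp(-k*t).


S = S0 * exp(-k * t)
S = 157.08 * exp(-0.0977 * 24)
S = 15.0587 g/L

15.0587 g/L


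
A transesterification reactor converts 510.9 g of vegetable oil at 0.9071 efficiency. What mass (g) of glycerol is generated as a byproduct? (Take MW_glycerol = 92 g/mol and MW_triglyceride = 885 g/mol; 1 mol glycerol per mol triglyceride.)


glycerol = oil * conv * (92/885)
= 510.9 * 0.9071 * 92 / 885
= 48.1765 g

48.1765 g


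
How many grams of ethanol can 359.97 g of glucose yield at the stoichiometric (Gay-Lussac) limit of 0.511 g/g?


Theoretical ethanol yield: m_EtOH = 0.511 * m_glucose
m_EtOH = 0.511 * 359.97 = 183.9447 g

183.9447 g


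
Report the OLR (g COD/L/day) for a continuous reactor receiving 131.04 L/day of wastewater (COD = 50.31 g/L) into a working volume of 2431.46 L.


OLR = Q * S / V
= 131.04 * 50.31 / 2431.46
= 2.7114 g/L/day

2.7114 g/L/day


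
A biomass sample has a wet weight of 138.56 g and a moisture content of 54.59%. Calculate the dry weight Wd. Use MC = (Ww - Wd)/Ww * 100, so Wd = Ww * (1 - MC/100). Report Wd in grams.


Wd = Ww * (1 - MC/100)
= 138.56 * (1 - 54.59/100)
= 62.9201 g

62.9201 g


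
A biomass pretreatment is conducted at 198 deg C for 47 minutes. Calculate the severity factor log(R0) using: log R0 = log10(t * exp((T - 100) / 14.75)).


logR0 = log10(t * exp((T - 100) / 14.75))
= log10(47 * exp((198 - 100) / 14.75))
= 4.5576

4.5576


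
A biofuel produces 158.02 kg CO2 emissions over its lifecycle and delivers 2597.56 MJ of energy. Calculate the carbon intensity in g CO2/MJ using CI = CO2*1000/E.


CI = CO2 * 1000 / E
= 158.02 * 1000 / 2597.56
= 60.8340 g CO2/MJ

60.8340 g CO2/MJ


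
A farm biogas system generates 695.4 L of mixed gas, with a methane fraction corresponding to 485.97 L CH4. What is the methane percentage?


CH4% = V_CH4 / V_total * 100
= 485.97 / 695.4 * 100
= 69.8835%

69.8835%


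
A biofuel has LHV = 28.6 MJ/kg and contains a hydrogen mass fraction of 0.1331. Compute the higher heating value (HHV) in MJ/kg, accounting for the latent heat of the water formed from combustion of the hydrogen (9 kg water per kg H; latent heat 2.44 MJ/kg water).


HHV = LHV + H_frac * 9 * 2.44
= 28.6 + 0.1331 * 9 * 2.44
= 31.5229 MJ/kg

31.5229 MJ/kg


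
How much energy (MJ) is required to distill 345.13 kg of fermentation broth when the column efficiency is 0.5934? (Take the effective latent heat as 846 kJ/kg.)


E = m * 846 / (eta * 1000)
= 345.13 * 846 / (0.5934 * 1000)
= 492.0458 MJ

492.0458 MJ


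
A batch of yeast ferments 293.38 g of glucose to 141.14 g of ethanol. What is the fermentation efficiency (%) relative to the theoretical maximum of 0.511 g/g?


Fermentation efficiency = (actual / (0.511 * glucose)) * 100
= (141.14 / (0.511 * 293.38)) * 100
= 94.1453%

94.1453%


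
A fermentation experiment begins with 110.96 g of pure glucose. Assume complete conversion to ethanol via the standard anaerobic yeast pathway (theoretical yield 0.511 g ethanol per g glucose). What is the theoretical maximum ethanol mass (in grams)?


Theoretical ethanol yield: m_EtOH = 0.511 * m_glucose
m_EtOH = 0.511 * 110.96 = 56.7006 g

56.7006 g


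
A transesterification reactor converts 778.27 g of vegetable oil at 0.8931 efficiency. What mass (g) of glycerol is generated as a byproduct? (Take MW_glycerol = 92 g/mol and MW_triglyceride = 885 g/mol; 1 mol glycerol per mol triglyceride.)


glycerol = oil * conv * (92/885)
= 778.27 * 0.8931 * 92 / 885
= 72.2562 g

72.2562 g


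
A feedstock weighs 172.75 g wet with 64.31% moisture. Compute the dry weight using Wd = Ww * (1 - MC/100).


Wd = Ww * (1 - MC/100)
= 172.75 * (1 - 64.31/100)
= 61.6545 g

61.6545 g


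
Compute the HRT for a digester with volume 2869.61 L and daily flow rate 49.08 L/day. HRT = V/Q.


HRT = V / Q
= 2869.61 / 49.08
= 58.4680 days

58.4680 days


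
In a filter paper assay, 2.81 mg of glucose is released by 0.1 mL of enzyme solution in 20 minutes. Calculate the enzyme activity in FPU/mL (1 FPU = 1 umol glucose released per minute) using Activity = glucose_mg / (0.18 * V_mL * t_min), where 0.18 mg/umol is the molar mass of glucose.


Activity = glucose_mg / (0.18 mg/umol * V_mL * t_min)
= 2.81 / (0.18 * 0.1 * 20)
= 7.8056 FPU/mL

7.8056 FPU/mL


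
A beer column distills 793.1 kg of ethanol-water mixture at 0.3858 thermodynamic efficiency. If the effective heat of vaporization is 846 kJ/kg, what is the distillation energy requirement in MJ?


E = m * 846 / (eta * 1000)
= 793.1 * 846 / (0.3858 * 1000)
= 1739.1462 MJ

1739.1462 MJ


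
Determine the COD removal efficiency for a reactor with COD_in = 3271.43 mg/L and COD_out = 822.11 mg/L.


eta = (COD_in - COD_out) / COD_in * 100
= (3271.43 - 822.11) / 3271.43 * 100
= 74.8700%

74.8700%


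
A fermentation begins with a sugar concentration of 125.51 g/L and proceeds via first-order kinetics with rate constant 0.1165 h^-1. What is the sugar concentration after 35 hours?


S = S0 * exp(-k * t)
S = 125.51 * exp(-0.1165 * 35)
S = 2.1274 g/L

2.1274 g/L


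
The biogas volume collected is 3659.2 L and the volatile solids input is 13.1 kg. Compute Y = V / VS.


Y = V / VS
= 3659.2 / 13.1
= 279.3282 L/kg VS

279.3282 L/kg VS


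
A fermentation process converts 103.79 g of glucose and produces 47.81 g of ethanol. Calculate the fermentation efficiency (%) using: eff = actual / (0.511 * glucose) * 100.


Fermentation efficiency = (actual / (0.511 * glucose)) * 100
= (47.81 / (0.511 * 103.79)) * 100
= 90.1451%

90.1451%


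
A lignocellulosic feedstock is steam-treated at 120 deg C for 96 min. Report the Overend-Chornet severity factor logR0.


logR0 = log10(t * exp((T - 100) / 14.75))
= log10(96 * exp((120 - 100) / 14.75))
= 2.5711

2.5711


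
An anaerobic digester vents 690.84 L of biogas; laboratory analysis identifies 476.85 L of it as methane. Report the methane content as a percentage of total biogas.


CH4% = V_CH4 / V_total * 100
= 476.85 / 690.84 * 100
= 69.0247%

69.0247%


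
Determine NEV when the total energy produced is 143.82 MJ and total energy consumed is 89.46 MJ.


NEV = E_out - E_in
= 143.82 - 89.46
= 54.3600 MJ

54.3600 MJ


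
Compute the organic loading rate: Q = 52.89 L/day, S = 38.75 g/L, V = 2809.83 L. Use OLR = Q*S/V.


OLR = Q * S / V
= 52.89 * 38.75 / 2809.83
= 0.7294 g/L/day

0.7294 g/L/day


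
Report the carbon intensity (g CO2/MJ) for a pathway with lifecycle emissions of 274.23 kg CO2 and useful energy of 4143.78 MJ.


CI = CO2 * 1000 / E
= 274.23 * 1000 / 4143.78
= 66.1787 g CO2/MJ

66.1787 g CO2/MJ


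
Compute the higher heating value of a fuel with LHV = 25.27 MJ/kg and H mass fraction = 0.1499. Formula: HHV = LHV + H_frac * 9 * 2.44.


HHV = LHV + H_frac * 9 * 2.44
= 25.27 + 0.1499 * 9 * 2.44
= 28.5618 MJ/kg

28.5618 MJ/kg


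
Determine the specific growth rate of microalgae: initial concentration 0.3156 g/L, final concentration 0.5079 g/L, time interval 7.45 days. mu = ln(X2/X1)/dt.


mu = ln(X2/X1) / dt
= ln(0.5079/0.3156) / 7.45
= 0.0639 per day

0.0639 per day


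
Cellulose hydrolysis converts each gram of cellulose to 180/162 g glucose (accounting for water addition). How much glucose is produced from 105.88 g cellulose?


glucose = cellulose * 180/162
= 105.88 * 180/162
= 117.6444 g

117.6444 g


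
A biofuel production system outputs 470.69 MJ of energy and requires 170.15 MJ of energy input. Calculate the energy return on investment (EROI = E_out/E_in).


EROI = E_out / E_in
= 470.69 / 170.15
= 2.7663

2.7663


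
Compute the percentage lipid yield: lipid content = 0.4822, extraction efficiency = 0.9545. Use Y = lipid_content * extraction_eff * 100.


Y = lipid_content * extraction_eff * 100
= 0.4822 * 0.9545 * 100
= 46.0260%

46.0260%


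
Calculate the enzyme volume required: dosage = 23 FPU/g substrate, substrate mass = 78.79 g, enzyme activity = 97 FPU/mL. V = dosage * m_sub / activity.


V = dosage * m_sub / activity
V = 23 * 78.79 / 97
V = 18.6822 mL

18.6822 mL


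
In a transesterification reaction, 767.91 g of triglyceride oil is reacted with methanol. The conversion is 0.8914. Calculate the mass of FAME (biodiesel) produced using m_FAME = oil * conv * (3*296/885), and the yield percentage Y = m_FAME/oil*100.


m_FAME = oil * conv * (3 * 296 / 885) = oil * conv * (888/885)
= 767.91 * 0.8914 * 888 / 885
= 686.8354 g
Y = m_FAME / oil * 100 = conv * (888/885) * 100
= 0.8914 * 888 / 885 * 100
= 89.44%

686.8354 g FAME; Y = 89.44%


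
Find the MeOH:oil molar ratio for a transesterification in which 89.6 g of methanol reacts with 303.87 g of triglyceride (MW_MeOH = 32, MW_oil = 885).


Molar ratio = n_MeOH / n_oil = (MeOH/32) / (oil/885) = (MeOH * 885) / (32 * oil)
= (89.6 * 885) / (32 * 303.87)
= 8.1548

8.1548


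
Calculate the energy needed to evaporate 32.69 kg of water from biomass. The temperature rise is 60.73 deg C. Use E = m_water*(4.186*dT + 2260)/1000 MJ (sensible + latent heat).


E = m_water * (4.186 * dT + 2260) / 1000
= 32.69 * (4.186 * 60.73 + 2260) / 1000
= 82.1897 MJ

82.1897 MJ


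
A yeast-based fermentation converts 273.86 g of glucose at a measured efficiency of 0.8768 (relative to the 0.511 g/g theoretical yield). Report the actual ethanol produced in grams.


Actual ethanol: m = 0.511 * 273.86 * 0.8768
m = 122.7015 g

122.7015 g


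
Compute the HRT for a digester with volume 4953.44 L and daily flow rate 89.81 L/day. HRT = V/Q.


HRT = V / Q
= 4953.44 / 89.81
= 55.1547 days

55.1547 days


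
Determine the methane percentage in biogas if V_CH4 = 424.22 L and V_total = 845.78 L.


CH4% = V_CH4 / V_total * 100
= 424.22 / 845.78 * 100
= 50.1573%

50.1573%


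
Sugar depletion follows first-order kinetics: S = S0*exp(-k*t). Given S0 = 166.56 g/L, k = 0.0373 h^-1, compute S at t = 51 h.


S = S0 * exp(-k * t)
S = 166.56 * exp(-0.0373 * 51)
S = 24.8549 g/L

24.8549 g/L


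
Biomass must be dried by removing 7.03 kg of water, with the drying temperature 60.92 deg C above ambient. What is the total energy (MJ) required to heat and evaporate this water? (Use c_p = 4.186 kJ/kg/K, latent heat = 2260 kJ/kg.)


E = m_water * (4.186 * dT + 2260) / 1000
= 7.03 * (4.186 * 60.92 + 2260) / 1000
= 17.6805 MJ

17.6805 MJ


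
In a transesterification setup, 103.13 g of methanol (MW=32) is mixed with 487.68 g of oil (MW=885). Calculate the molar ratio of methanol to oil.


Molar ratio = n_MeOH / n_oil = (MeOH/32) / (oil/885) = (MeOH * 885) / (32 * oil)
= (103.13 * 885) / (32 * 487.68)
= 5.8485

5.8485


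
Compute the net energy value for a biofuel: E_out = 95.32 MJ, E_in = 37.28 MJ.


NEV = E_out - E_in
= 95.32 - 37.28
= 58.0400 MJ

58.0400 MJ


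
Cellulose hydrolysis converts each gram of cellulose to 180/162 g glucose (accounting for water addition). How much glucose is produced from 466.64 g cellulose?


glucose = cellulose * 180/162
= 466.64 * 180/162
= 518.4889 g

518.4889 g


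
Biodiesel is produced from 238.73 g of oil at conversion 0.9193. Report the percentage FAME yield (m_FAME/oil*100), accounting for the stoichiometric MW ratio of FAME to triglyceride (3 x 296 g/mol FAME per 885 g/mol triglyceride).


m_FAME = oil * conv * (3 * 296 / 885) = oil * conv * (888/885)
= 238.73 * 0.9193 * 888 / 885
= 220.2084 g
Y = m_FAME / oil * 100 = conv * (888/885) * 100
= 0.9193 * 888 / 885 * 100
= 92.24%

92.24%


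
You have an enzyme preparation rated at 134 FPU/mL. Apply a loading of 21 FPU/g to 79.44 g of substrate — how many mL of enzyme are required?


V = dosage * m_sub / activity
V = 21 * 79.44 / 134
V = 12.4496 mL

12.4496 mL


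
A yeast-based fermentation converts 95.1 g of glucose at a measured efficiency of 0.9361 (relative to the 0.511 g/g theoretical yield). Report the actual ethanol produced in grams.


Actual ethanol: m = 0.511 * 95.1 * 0.9361
m = 45.4908 g

45.4908 g


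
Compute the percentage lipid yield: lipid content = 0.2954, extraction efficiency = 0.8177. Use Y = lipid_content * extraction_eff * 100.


Y = lipid_content * extraction_eff * 100
= 0.2954 * 0.8177 * 100
= 24.1549%

24.1549%


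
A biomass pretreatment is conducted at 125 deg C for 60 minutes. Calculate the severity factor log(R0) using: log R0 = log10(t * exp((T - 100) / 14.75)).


logR0 = log10(t * exp((T - 100) / 14.75))
= log10(60 * exp((125 - 100) / 14.75))
= 2.5142

2.5142


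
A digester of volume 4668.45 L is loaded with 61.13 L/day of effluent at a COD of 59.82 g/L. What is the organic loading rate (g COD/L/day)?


OLR = Q * S / V
= 61.13 * 59.82 / 4668.45
= 0.7833 g/L/day

0.7833 g/L/day


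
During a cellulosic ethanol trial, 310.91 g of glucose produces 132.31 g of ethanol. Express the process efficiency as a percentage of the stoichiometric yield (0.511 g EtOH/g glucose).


Fermentation efficiency = (actual / (0.511 * glucose)) * 100
= (132.31 / (0.511 * 310.91)) * 100
= 83.2793%

83.2793%


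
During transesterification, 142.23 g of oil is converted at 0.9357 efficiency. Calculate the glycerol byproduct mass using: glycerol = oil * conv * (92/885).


glycerol = oil * conv * (92/885)
= 142.23 * 0.9357 * 92 / 885
= 13.8348 g

13.8348 g


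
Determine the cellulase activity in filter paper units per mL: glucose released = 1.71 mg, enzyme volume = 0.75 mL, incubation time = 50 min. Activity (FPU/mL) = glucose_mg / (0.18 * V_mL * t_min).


Activity = glucose_mg / (0.18 mg/umol * V_mL * t_min)
= 1.71 / (0.18 * 0.75 * 50)
= 0.2533 FPU/mL

0.2533 FPU/mL


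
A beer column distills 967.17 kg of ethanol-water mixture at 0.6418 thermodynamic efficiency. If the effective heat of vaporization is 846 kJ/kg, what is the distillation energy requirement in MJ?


E = m * 846 / (eta * 1000)
= 967.17 * 846 / (0.6418 * 1000)
= 1274.8922 MJ

1274.8922 MJ


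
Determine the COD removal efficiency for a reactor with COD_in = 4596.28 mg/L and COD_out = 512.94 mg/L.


eta = (COD_in - COD_out) / COD_in * 100
= (4596.28 - 512.94) / 4596.28 * 100
= 88.8401%

88.8401%


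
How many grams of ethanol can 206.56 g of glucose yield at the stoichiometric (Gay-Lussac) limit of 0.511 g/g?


Theoretical ethanol yield: m_EtOH = 0.511 * m_glucose
m_EtOH = 0.511 * 206.56 = 105.5522 g

105.5522 g


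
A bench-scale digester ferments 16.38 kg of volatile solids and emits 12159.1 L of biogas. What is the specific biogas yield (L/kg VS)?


Y = V / VS
= 12159.1 / 16.38
= 742.3138 L/kg VS

742.3138 L/kg VS


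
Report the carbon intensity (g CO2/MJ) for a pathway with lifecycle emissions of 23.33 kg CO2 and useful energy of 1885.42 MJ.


CI = CO2 * 1000 / E
= 23.33 * 1000 / 1885.42
= 12.3739 g CO2/MJ

12.3739 g CO2/MJ


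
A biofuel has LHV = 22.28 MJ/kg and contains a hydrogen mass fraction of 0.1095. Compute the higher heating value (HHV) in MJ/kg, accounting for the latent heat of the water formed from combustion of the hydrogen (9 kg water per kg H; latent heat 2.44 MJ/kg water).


HHV = LHV + H_frac * 9 * 2.44
= 22.28 + 0.1095 * 9 * 2.44
= 24.6846 MJ/kg

24.6846 MJ/kg


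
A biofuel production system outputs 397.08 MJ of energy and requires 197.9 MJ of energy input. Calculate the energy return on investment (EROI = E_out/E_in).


EROI = E_out / E_in
= 397.08 / 197.9
= 2.0065

2.0065


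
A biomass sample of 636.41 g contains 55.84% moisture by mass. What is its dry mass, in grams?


Wd = Ww * (1 - MC/100)
= 636.41 * (1 - 55.84/100)
= 281.0387 g

281.0387 g


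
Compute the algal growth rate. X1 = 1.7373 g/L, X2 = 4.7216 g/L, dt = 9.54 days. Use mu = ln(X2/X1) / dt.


mu = ln(X2/X1) / dt
= ln(4.7216/1.7373) / 9.54
= 0.1048 per day

0.1048 per day


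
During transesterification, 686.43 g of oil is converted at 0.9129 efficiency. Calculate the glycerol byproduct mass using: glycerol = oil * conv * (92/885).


glycerol = oil * conv * (92/885)
= 686.43 * 0.9129 * 92 / 885
= 65.1424 g

65.1424 g


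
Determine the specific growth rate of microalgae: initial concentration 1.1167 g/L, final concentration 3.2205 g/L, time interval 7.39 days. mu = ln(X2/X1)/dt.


mu = ln(X2/X1) / dt
= ln(3.2205/1.1167) / 7.39
= 0.1433 per day

0.1433 per day


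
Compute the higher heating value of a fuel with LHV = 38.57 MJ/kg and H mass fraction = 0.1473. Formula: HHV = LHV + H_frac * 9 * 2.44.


HHV = LHV + H_frac * 9 * 2.44
= 38.57 + 0.1473 * 9 * 2.44
= 41.8047 MJ/kg

41.8047 MJ/kg


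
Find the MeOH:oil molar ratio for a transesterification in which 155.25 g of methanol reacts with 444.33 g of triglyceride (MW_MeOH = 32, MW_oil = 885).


Molar ratio = n_MeOH / n_oil = (MeOH/32) / (oil/885) = (MeOH * 885) / (32 * oil)
= (155.25 * 885) / (32 * 444.33)
= 9.6632

9.6632


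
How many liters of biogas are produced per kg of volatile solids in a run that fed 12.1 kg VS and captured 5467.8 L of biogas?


Y = V / VS
= 5467.8 / 12.1
= 451.8843 L/kg VS

451.8843 L/kg VS


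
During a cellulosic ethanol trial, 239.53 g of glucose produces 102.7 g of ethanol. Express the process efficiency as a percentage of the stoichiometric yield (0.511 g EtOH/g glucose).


Fermentation efficiency = (actual / (0.511 * glucose)) * 100
= (102.7 / (0.511 * 239.53)) * 100
= 83.9053%

83.9053%


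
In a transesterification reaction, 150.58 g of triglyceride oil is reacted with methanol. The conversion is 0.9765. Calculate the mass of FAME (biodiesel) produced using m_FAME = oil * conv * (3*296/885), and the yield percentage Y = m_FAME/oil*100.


m_FAME = oil * conv * (3 * 296 / 885) = oil * conv * (888/885)
= 150.58 * 0.9765 * 888 / 885
= 147.5398 g
Y = m_FAME / oil * 100 = conv * (888/885) * 100
= 0.9765 * 888 / 885 * 100
= 97.98%

147.5398 g FAME; Y = 97.98%
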